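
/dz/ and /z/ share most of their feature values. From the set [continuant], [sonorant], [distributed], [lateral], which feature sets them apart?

[continuant]

The two segments share [−sonorant], [−distributed], [−lateral]. The only feature from the list on which they differ: /dz/ is [−continuant] while /z/ is [+continuant].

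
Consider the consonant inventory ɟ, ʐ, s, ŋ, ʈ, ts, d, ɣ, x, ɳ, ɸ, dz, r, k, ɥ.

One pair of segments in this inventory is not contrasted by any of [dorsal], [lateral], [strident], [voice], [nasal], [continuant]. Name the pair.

/ɥ/ (labial-palatal glide) and /ɣ/ (voiced velar fricative) are both [+dorsal], [-lateral], [-strident], [+voice], [-nasal], [+continuant], so none of the listed features separates them. (They do differ in [sonorant], [labial], [round] and [back], which are not among the given features.) Every other pair in the inventory differs on at least one listed feature.

ɥ, ɣ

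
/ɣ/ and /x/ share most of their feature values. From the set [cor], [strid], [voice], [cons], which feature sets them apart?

/ɣ/ (voiced velar fricative) and /x/ (voiceless velar fricative) agree on [-coronal], [-strident], [+consonantal]. They differ on [voice] (/ɣ/ [+], /x/ [-]).

[voice]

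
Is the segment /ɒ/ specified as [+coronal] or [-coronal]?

[-coronal]

/ɒ/ is the low back rounded vowel. The feature [coronal] marks segments articulated with the tongue front (tip or blade); /ɒ/ lacks this property, so it is [-coronal].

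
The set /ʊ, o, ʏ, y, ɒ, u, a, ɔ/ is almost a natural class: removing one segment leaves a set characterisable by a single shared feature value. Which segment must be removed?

/ʏ, ɒ, u, y, o, ɔ, ʊ/ are all [+round], but /a/ (low unrounded vowel) is [-round]. No other single segment can be removed to leave a set sharing one feature value that the removed segment lacks, so /a/ is the odd one out.

a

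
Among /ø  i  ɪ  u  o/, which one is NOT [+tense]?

/ɪ/ is the high front unrounded lax vowel, which is [-tense]; the rest — /ø, i, u, o/ — are [+tense].

ɪ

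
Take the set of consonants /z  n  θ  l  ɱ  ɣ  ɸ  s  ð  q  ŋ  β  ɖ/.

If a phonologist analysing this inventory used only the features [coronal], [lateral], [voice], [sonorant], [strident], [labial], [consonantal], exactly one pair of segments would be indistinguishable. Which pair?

ð, ɖ

/ð/ (voiced dental fricative) and /ɖ/ (voiced retroflex stop) are both [+coronal], [−lateral], [+voice], [−sonorant], [−strident], [−labial], [+consonantal], so none of the listed features separates them. (They do differ in [continuant], [anterior] and [distributed], which are not among the given features.) Every other pair in the inventory differs on at least one listed feature.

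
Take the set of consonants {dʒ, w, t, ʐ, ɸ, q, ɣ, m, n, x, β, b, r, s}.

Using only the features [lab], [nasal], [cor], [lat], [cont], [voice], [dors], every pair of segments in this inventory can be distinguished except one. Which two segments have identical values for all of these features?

/ʐ/ (voiced retroflex fricative) and /r/ (alveolar trill) are both [-labial], [-nasal], [+coronal], [-lateral], [+continuant], [+voice], [-dorsal], so none of the listed features separates them. (They do differ in [sonorant], [strident] and [anterior], which are not among the given features.) Every other pair in the inventory differs on at least one listed feature.

ʐ, r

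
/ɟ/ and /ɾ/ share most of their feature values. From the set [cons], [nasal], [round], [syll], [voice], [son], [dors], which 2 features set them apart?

/ɟ/ (voiced palatal stop) and /ɾ/ (alveolar tap) agree on [+consonantal], [−nasal], [−round], [−syllabic], [+voice]. They differ on [sonorant] (/ɟ/ [−], /ɾ/ [+]), [dorsal] (/ɟ/ [+], /ɾ/ [−]).

[sonorant], [dorsal]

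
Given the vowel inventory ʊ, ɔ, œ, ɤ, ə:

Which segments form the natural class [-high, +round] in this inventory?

Eliminate segments failing any feature: /ʊ/ is [+high]; /ɤ, ə/ are [-round]. The remaining /ɔ, œ/ satisfy [-high], [+round].

ɔ, œ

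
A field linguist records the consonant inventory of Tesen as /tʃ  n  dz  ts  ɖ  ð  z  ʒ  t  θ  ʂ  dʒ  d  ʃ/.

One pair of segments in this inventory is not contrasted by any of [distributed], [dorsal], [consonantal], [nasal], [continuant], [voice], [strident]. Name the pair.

ɖ, d

Both /ɖ/ and /d/ are [-distributed], [-dorsal], [+consonantal], [-nasal], [-continuant], [+voice], [-strident]. Since the list omits [anterior] — which does distinguish the voiced retroflex stop from the voiced alveolar stop — this pair collapses; all other pairs remain distinct.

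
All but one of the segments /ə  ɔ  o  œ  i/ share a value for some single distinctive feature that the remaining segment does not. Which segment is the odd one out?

i

[high] groups all but one: /ə, o, ɔ, œ/ share [−high] while /i/ (high front unrounded tense vowel) alone is [+high]. Removing any other segment would not leave a single-feature class that excludes it.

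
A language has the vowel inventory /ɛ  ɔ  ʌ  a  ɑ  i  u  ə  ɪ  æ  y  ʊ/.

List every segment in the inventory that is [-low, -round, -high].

Eliminate segments failing any feature: /ɔ, u, y, ʊ/ are [+round]; /a, ɑ, æ/ are [+low]; /i, ɪ/ are [+high]. The remaining /ɛ, ʌ, ə/ satisfy [-low], [-round], [-high].

ɛ, ʌ, ə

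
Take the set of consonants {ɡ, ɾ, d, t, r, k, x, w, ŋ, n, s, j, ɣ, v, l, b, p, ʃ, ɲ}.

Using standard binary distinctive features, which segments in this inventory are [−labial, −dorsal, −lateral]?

ɾ, d, t, r, n, s, ʃ

First, the [−labial] segments are /ɡ, ɾ, d, t, r, k, x, ŋ, n, s, j, ɣ, l, ʃ, ɲ/.
Then [−dorsal] gives /ɾ, d, t, r, n, s, l, ʃ/.
Intersecting with [−lateral] leaves /ɾ, d, t, r, n, s, ʃ/.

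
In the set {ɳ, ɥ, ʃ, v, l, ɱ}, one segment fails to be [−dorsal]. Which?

ɥ

Every segment except /ɥ/ is [−dorsal]. /ɥ/ (labial-palatal glide) is [+dorsal], so it is the exception.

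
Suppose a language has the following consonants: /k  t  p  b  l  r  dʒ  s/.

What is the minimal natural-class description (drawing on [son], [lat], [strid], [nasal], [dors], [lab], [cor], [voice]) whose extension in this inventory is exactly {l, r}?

Every target segment is [+sonorant] and no other inventory member is, so one feature is enough.

[+son]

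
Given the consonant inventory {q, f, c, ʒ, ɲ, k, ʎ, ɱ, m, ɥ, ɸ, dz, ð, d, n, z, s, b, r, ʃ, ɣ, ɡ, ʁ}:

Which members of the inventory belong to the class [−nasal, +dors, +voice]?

Eliminate segments failing any feature: /q, c, k/ are [−voice]; /f, ʒ, ɸ, dz, ð, d, z, s, b, r, ʃ/ are [−dorsal]; /ɲ, ɱ, m, n/ are [+nasal]. The remaining /ʎ, ɥ, ɣ, ɡ, ʁ/ satisfy [−nasal], [+dorsal], [+voice].

ʎ, ɥ, ɣ, ɡ, ʁ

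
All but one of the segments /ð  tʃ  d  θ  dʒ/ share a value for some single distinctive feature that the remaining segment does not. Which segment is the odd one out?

[distributed] groups all but one: /θ, tʃ, ð, dʒ/ share [+distributed] while /d/ (voiced alveolar stop) alone is [−distributed]. Removing any other segment would not leave a single-feature class that excludes it.

d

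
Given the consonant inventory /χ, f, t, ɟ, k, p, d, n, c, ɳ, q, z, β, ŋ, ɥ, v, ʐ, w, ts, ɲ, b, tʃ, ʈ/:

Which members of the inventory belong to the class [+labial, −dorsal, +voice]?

β, v, b

Eliminate segments failing any feature: /χ, t, ɟ, k, d, n, c, ɳ, q, z, ŋ, ʐ, ts, ɲ, tʃ, ʈ/ are [−labial]; /f, p/ are [−voice]; /ɥ, w/ are [+dorsal]. The remaining /β, v, b/ satisfy [+labial], [−dorsal], [+voice].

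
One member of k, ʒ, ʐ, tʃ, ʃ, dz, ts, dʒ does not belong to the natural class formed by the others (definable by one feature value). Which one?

The remaining segments after removing /k/ share [+strident]; /k/ (voiceless velar stop) is [−strident]. For every other candidate removal, the leftover set fails to share any single feature value that the removed segment lacks.

k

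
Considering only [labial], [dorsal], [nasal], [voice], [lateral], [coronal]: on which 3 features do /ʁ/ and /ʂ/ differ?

[voice], [coronal], [dorsal]

/ʁ/ is the voiced uvular fricative and /ʂ/ is the voiceless retroflex fricative. Both are [-labial], [-nasal], [-lateral]. /ʁ/ is [+voice] while /ʂ/ is [-voice]; /ʁ/ is [-coronal] while /ʂ/ is [+coronal]; /ʁ/ is [+dorsal] while /ʂ/ is [-dorsal], so the distinguishing features are [voice], [coronal], [dorsal].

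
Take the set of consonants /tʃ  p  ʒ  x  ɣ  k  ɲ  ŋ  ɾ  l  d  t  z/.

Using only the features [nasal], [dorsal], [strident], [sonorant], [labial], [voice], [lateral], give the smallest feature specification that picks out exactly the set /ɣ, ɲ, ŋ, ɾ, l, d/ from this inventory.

[+voice, -strident]

Every target segment is [+voice], [-strident]; each remaining inventory member fails at least one of these. Each conjunct is needed — [-strident] alone would also admit /p, x, k, t/; [+voice] alone would also admit /ʒ, z/ — and no other single listed feature has exactly this extension, so two is the minimum.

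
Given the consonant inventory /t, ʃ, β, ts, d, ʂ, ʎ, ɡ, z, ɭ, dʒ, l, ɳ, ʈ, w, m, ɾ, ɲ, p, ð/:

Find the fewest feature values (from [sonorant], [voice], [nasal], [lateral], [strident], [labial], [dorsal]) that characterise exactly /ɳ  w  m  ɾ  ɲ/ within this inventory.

[+sonorant, −lateral]

The class [+sonorant], [−lateral] has exactly /ɳ, w, m, ɾ, ɲ/ as its extension in this inventory. No smaller conjunction from the listed features achieves this: [−lateral] alone would also admit /t, ʃ, β, ts, …/; [+sonorant] alone would also admit /ʎ, ɭ, l/; and checking the remaining single features turns up none with this extension.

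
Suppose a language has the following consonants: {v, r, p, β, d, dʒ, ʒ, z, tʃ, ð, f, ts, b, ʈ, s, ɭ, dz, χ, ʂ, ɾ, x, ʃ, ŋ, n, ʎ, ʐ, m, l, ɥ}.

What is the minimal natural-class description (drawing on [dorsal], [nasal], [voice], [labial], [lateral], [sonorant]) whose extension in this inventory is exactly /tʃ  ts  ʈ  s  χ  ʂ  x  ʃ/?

The class [−voice], [−labial] has exactly /tʃ, ts, ʈ, s, χ, ʂ, x, ʃ/ as its extension in this inventory. No smaller conjunction from the listed features achieves this: [−labial] alone would also admit /r, d, dʒ, ʒ, …/; [−voice] alone would also admit /p, f/; and checking the remaining single features turns up none with this extension.

[−voice, −labial]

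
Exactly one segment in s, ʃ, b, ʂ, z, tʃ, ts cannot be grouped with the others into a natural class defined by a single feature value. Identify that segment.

b

The remaining segments after removing /b/ share [+strident]; /b/ (voiced bilabial stop) is [−strident]. For every other candidate removal, the leftover set fails to share any single feature value that the removed segment lacks.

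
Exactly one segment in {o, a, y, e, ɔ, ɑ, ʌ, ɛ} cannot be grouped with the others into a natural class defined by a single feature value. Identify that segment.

y

[high] groups all but one: /a, ɑ, e, ʌ, ɛ, o, ɔ/ share [-high] while /y/ (high front rounded tense vowel) alone is [+high]. Removing any other segment would not leave a single-feature class that excludes it.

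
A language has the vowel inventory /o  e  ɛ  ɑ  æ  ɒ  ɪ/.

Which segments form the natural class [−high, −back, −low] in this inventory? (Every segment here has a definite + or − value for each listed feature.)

e, ɛ

Eliminate segments failing any feature: /o, ɑ, ɒ/ are [+back]; /æ/ is [+low]; /ɪ/ is [+high]. The remaining /e, ɛ/ satisfy [−high], [−back], [−low].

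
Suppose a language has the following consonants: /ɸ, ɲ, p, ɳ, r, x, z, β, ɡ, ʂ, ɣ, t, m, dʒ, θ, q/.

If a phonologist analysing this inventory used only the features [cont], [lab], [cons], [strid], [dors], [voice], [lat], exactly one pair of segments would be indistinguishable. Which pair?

ɲ, ɡ

/ɲ/ (palatal nasal) and /ɡ/ (voiced velar stop) are both [−continuant], [−labial], [+consonantal], [−strident], [+dorsal], [+voice], [−lateral], so none of the listed features separates them. (They do differ in [sonorant], [nasal] and [back], which are not among the given features.) Every other pair in the inventory differs on at least one listed feature.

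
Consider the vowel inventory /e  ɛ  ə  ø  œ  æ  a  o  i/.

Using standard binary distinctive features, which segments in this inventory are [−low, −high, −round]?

Checking each segment against [−low], [−high], [−round]: /e/ (mid front unrounded tense vowel), /ɛ/ (mid front unrounded lax vowel), /ə/ (mid central vowel (schwa)) satisfy every feature; every other segment in the inventory fails at least one.

e, ɛ, ə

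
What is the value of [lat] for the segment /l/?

[+lateral]

As the alveolar lateral approximant, /l/ is [+lateral].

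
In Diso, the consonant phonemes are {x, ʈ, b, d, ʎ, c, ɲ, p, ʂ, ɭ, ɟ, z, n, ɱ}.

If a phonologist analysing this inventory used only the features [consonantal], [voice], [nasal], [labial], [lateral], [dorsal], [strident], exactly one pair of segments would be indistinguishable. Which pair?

c, x

Both /c/ and /x/ are [+consonantal], [−voice], [−nasal], [−labial], [−lateral], [+dorsal], [−strident]. Since the list omits [continuant] and [back] — which do distinguish the voiceless palatal stop from the voiceless velar fricative — this pair collapses; all other pairs remain distinct.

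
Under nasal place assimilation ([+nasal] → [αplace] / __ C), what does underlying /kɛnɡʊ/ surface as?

The only nasal preceding a consonant is /n/ before /ɡ/. /ɡ/ is [+dorsal], so /n/ → /ŋ/, giving [kɛŋɡʊ].

[kɛŋɡʊ]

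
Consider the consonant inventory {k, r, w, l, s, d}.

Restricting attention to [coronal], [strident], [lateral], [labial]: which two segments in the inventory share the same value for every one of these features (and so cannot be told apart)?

/d/ (voiced alveolar stop) and /r/ (alveolar trill) are both [+coronal], [-strident], [-lateral], [-labial], so none of the listed features separates them. (They do differ in [sonorant] and [continuant], which are not among the given features.) Every other pair in the inventory differs on at least one listed feature.

d, r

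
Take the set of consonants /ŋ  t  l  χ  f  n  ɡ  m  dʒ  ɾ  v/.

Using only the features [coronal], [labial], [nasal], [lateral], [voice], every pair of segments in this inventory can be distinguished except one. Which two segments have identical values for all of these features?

/ɾ/ (alveolar tap) and /dʒ/ (voiced postalveolar affricate) are both [+coronal], [-labial], [-nasal], [-lateral], [+voice], so none of the listed features separates them. (They do differ in [sonorant], [strident] and [anterior], which are not among the given features.) Every other pair in the inventory differs on at least one listed feature.

ɾ, dʒ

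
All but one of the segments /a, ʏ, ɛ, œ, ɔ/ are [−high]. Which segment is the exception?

Every segment except /ʏ/ is [−high]. /ʏ/ (high front rounded lax vowel) is [+high], so it is the exception.

ʏ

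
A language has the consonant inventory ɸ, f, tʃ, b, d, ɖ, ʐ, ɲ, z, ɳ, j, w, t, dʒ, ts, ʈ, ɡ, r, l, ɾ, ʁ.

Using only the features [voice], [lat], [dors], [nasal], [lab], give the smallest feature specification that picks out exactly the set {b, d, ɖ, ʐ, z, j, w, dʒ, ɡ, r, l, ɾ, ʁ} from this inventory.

[+voice, -nasal]

Every target segment is [+voice], [-nasal]; each remaining inventory member fails at least one of these. Each conjunct is needed — [-nasal] alone would also admit /ɸ, f, tʃ, t, …/; [+voice] alone would also admit /ɲ, ɳ/ — and no other single listed feature has exactly this extension, so two is the minimum.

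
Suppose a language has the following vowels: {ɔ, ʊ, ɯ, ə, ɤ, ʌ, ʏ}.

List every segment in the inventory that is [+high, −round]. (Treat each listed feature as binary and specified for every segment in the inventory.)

Checking each segment against [+high], [−round]: /ɯ/ (high back unrounded vowel) satisfies every feature; every other segment in the inventory fails at least one.

ɯ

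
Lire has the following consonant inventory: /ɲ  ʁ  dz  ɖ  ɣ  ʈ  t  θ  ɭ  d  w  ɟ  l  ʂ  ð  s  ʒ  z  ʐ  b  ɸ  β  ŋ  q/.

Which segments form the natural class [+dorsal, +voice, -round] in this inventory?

Eliminate segments failing any feature: /dz, ɖ, ʈ, t, θ, ɭ, d, l, ʂ, ð, s, ʒ, z, ʐ, b, ɸ, β/ are [-dorsal]; /w/ is [+round]; /q/ is [-voice]. The remaining /ɲ, ʁ, ɣ, ɟ, ŋ/ satisfy [+dorsal], [+voice], [-round].

ɲ, ʁ, ɣ, ɟ, ŋ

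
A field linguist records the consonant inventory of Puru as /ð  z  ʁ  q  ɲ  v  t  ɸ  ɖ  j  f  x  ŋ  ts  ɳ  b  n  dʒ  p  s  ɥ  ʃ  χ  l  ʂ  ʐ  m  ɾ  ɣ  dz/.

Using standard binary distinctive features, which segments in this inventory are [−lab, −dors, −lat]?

Eliminate segments failing any feature: /ʁ, q, ɲ, j, x, ŋ, χ, ɣ/ are [+dorsal]; /v, ɸ, f, b, p, ɥ, m/ are [+labial]; /l/ is [+lateral]. The remaining /ð, z, t, ɖ, ts, ɳ, n, dʒ, s, ʃ, ʂ, ʐ, ɾ, dz/ satisfy [−labial], [−dorsal], [−lateral].

ð, z, t, ɖ, ts, ɳ, n, dʒ, s, ʃ, ʂ, ʐ, ɾ, dz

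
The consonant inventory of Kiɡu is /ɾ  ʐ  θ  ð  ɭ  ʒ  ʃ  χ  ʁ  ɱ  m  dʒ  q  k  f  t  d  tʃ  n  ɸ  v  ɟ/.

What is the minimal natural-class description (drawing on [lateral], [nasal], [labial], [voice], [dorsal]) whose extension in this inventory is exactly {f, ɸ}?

[-voice, +labial]

/f, ɸ/ are all [-voice], [+labial], and no other segment in the inventory matches both values. Dropping any one of them over-generates: [+labial] alone would also admit /ɱ, m, v/; [-voice] alone would also admit /θ, ʃ, χ, q, …/. No other single listed feature picks out exactly this set either, so fewer than two features will not do.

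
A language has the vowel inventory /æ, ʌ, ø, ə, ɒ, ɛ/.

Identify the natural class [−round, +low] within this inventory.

Checking each segment against [−round], [+low]: /æ/ (low front unrounded vowel) satisfies every feature; every other segment in the inventory fails at least one.

æ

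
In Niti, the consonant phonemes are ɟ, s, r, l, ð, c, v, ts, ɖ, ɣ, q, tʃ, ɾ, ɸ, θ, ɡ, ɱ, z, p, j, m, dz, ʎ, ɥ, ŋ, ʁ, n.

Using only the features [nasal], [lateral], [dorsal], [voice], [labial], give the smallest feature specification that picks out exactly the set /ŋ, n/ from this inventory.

The class [+nasal], [−labial] has exactly /ŋ, n/ as its extension in this inventory. No smaller conjunction from the listed features achieves this: [−labial] alone would also admit /ɟ, s, r, l, …/; [+nasal] alone would also admit /ɱ, m/; and checking the remaining single features turns up none with this extension.

[+nasal, −labial]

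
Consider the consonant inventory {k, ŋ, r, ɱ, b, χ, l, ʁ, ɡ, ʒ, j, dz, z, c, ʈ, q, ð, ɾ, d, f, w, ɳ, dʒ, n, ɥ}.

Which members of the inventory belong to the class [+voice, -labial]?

Eliminate segments failing any feature: /k, χ, c, ʈ, q, f/ are [-voice]; /ɱ, b, w, ɥ/ are [+labial]. The remaining /ŋ, r, l, ʁ, ɡ, ʒ, j, dz, z, ð, ɾ, d, ɳ, dʒ, n/ satisfy [+voice], [-labial].

ŋ, r, l, ʁ, ɡ, ʒ, j, dz, z, ð, ɾ, d, ɳ, dʒ, n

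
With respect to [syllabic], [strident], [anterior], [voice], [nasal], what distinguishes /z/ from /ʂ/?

[voice], [anterior]

/z/ is the voiced alveolar fricative and /ʂ/ is the voiceless retroflex fricative. Both are [−syllabic], [+strident], [−nasal]. /z/ is [+voice] while /ʂ/ is [−voice]; /z/ is [+anterior] while /ʂ/ is [−anterior], so the distinguishing features are [voice], [anterior].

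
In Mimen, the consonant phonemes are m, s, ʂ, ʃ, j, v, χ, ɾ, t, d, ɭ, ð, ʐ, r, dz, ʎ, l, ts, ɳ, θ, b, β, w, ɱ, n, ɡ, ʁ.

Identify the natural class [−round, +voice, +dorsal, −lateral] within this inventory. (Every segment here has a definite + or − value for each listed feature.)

j, ɡ, ʁ

Eliminate segments failing any feature: /m, v, ɾ, d, ɭ, ð, ʐ, r, dz, l, ɳ, b, β, ɱ, n/ are [−dorsal]; /s, ʂ, ʃ, χ, t, ts, θ/ are [−voice]; /ʎ/ is [+lateral]; /w/ is [+round]. The remaining /j, ɡ, ʁ/ satisfy [−round], [+voice], [+dorsal], [−lateral].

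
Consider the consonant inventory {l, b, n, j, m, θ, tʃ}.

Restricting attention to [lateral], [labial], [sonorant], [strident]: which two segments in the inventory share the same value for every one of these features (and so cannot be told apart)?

n, j

/n/ (alveolar nasal) and /j/ (palatal glide) are both [−lateral], [−labial], [+sonorant], [−strident], so none of the listed features separates them. (They do differ in [nasal], [continuant] and [dorsal], which are not among the given features.) Every other pair in the inventory differs on at least one listed feature.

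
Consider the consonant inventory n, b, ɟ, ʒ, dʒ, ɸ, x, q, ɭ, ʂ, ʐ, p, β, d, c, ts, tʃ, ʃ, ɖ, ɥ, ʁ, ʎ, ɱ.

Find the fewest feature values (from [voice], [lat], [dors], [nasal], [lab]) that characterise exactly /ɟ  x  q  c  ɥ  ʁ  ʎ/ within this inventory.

Every target segment is [+dorsal] and no other inventory member is, so one feature is enough.

[+dors]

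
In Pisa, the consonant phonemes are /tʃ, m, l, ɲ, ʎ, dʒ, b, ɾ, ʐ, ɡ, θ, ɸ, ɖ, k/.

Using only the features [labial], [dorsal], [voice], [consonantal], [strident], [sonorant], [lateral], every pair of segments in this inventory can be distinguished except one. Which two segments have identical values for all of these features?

ʐ, dʒ

Both /ʐ/ and /dʒ/ are [−labial], [−dorsal], [+voice], [+consonantal], [+strident], [−sonorant], [−lateral]. Since the list omits [continuant] and [distributed] — which do distinguish the voiced retroflex fricative from the voiced postalveolar affricate — this pair collapses; all other pairs remain distinct.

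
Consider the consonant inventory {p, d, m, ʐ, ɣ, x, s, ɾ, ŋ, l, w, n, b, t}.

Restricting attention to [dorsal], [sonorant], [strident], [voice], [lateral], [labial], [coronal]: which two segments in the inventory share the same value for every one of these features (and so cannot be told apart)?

Both /n/ and /ɾ/ are [-dorsal], [+sonorant], [-strident], [+voice], [-lateral], [-labial], [+coronal]. Since the list omits [nasal] — which does distinguish the alveolar nasal from the alveolar tap — this pair collapses; all other pairs remain distinct.

n, ɾ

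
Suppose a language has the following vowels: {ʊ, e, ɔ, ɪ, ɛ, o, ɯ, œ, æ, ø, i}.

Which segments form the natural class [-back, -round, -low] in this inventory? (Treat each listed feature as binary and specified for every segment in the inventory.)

Eliminate segments failing any feature: /ʊ, ɔ, o, ɯ/ are [+back]; /œ, ø/ are [+round]; /æ/ is [+low]. The remaining /e, ɪ, ɛ, i/ satisfy [-back], [-round], [-low].

e, ɪ, ɛ, i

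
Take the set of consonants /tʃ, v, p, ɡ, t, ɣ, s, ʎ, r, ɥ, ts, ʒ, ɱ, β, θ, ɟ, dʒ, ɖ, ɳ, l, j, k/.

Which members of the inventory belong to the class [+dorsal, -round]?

Eliminate segments failing any feature: /tʃ, v, p, t, s, r, ts, ʒ, ɱ, β, θ, dʒ, ɖ, ɳ, l/ are [-dorsal]; /ɥ/ is [+round]. The remaining /ɡ, ɣ, ʎ, ɟ, j, k/ satisfy [+dorsal], [-round].

ɡ, ɣ, ʎ, ɟ, j, k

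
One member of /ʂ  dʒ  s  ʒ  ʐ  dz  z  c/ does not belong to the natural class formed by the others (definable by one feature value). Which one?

/ʐ, dʒ, s, ʂ, z, ʒ, dz/ are all [+strident], but /c/ (voiceless palatal stop) is [-strident]. No other single segment can be removed to leave a set sharing one feature value that the removed segment lacks, so /c/ is the odd one out.

c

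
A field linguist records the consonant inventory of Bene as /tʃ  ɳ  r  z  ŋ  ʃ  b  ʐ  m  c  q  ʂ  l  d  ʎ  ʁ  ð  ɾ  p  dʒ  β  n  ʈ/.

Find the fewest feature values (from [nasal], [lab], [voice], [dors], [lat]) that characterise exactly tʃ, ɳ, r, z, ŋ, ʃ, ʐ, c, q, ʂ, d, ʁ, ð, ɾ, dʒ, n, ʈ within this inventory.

[−lat, −lab]

/tʃ, ɳ, r, z, ŋ, ʃ, ʐ, c, q, ʂ, d, ʁ, ð, ɾ, dʒ, n, ʈ/ are all [−lateral], [−labial], and no other segment in the inventory matches both values. Dropping any one of them over-generates: [−labial] alone would also admit /l, ʎ/; [−lateral] alone would also admit /b, m, p, β/. No other single listed feature picks out exactly this set either, so fewer than two features will not do.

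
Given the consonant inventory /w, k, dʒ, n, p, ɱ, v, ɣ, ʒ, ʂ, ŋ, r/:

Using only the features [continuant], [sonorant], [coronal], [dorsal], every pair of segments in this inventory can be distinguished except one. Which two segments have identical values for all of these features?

ʒ, ʂ

On the given features, /ʒ/ and /ʂ/ have an identical profile: [+continuant], [−sonorant], [+coronal], [−dorsal]. No other two segments in the inventory coincide on all 4 features. (They do differ in [voice] and [distributed], which are not among the given features.)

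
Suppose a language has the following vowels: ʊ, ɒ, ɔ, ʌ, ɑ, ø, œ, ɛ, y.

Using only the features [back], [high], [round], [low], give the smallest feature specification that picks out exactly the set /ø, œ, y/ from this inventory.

Every target segment is [-back], [+round]; each remaining inventory member fails at least one of these. Each conjunct is needed — [+round] alone would also admit /ʊ, ɒ, ɔ/; [-back] alone would also admit /ɛ/ — and no other single listed feature has exactly this extension, so two is the minimum.

[-back, +round]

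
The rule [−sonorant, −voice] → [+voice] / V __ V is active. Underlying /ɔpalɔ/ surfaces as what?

Only /p/ occurs between two vowels (/ɔ/ __ /a/) and matches the structural description. It is a voiceless bilabial stop, so [−sonorant, −voice] holds; changing it to [+voice] with all other features held fixed yields /b/ (voiced bilabial stop). No other segment meets both the structural description and the environment, so the output is [ɔbalɔ].

[ɔbalɔ]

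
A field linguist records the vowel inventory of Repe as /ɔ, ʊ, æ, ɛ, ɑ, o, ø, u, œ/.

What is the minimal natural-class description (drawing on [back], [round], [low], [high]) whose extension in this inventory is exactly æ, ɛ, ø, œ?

[−back]

The target set is precisely the extension of [−back] in this inventory.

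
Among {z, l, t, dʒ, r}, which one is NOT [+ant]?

dʒ

/dʒ/ is the voiced postalveolar affricate, which is [−anterior]; the rest — /l, r, z, t/ — are [+anterior].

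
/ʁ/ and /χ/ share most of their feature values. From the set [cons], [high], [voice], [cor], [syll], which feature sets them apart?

The two segments share [+consonantal], [−high], [−coronal], [−syllabic]. The only feature from the list on which they differ: /ʁ/ is [+voice] while /χ/ is [−voice].

[voice]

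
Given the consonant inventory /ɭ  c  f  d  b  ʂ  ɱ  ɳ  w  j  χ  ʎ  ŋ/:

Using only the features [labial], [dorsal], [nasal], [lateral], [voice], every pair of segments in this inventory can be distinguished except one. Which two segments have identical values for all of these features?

c, χ

/c/ (voiceless palatal stop) and /χ/ (voiceless uvular fricative) are both [-labial], [+dorsal], [-nasal], [-lateral], [-voice], so none of the listed features separates them. (They do differ in [continuant], [high] and [back], which are not among the given features.) Every other pair in the inventory differs on at least one listed feature.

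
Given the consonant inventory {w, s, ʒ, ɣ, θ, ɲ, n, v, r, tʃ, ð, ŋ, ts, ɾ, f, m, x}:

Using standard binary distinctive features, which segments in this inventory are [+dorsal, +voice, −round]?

ɣ, ɲ, ŋ

Eliminate segments failing any feature: /w/ is [+round]; /s, ʒ, θ, n, v, r, tʃ, ð, ts, ɾ, f, m/ are [−dorsal]; /x/ is [−voice]. The remaining /ɣ, ɲ, ŋ/ satisfy [+dorsal], [+voice], [−round].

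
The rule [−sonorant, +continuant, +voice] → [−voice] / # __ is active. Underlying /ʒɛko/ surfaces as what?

[ʃɛko]

/ʒ/ satisfies [−sonorant, +continuant, +voice] and sits in # __. The [−voice] counterpart of the voiced postalveolar fricative is /ʃ/. Other segments in /ʒɛko/ either fail the structural description or are not in the environment, so the surface form is [ʃɛko].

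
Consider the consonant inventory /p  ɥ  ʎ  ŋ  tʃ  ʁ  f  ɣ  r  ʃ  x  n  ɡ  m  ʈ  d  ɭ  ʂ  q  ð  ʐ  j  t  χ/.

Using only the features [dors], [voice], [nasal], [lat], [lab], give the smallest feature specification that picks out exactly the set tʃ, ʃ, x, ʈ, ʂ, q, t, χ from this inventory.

[−voice, −lab]

The class [−voice], [−labial] has exactly /tʃ, ʃ, x, ʈ, ʂ, q, t, χ/ as its extension in this inventory. No smaller conjunction from the listed features achieves this: [−labial] alone would also admit /ʎ, ŋ, ʁ, ɣ, …/; [−voice] alone would also admit /p, f/; and checking the remaining single features turns up none with this extension.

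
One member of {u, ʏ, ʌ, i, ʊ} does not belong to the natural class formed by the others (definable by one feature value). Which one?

/ʊ, i, u, ʏ/ are all [+high], but /ʌ/ (mid back unrounded lax vowel) is [-high]. No other single segment can be removed to leave a set sharing one feature value that the removed segment lacks, so /ʌ/ is the odd one out.

ʌ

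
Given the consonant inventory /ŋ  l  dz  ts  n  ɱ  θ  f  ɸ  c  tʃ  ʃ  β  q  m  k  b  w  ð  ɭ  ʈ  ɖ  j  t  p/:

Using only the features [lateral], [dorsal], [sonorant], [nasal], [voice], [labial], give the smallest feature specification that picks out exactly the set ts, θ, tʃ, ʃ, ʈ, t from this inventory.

[−voice, −labial, −dorsal]

Every target segment is [−voice], [−labial], [−dorsal]; each remaining inventory member fails at least one of these. Each conjunct is needed — [−labial, −dorsal] alone would also admit /l, dz, n, ð, …/; [−voice, −dorsal] alone would also admit /f, ɸ, p/; [−voice, −labial] alone would also admit /c, q, k/ — and no other combination of two listed features has exactly this extension, so three is the minimum.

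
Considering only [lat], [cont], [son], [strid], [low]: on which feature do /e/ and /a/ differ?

[low]

/e/ is the mid front unrounded tense vowel and /a/ is the low unrounded vowel. Both are [−lateral], [+continuant], [+sonorant], [−strident]. /e/ is [−low] while /a/ is [+low], so the distinguishing feature is [low].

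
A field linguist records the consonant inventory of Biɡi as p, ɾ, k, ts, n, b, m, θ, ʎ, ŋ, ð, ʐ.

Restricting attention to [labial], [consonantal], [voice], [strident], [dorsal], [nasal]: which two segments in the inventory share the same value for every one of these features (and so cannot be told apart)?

On the given features, /ɾ/ and /ð/ have an identical profile: [−labial], [+consonantal], [+voice], [−strident], [−dorsal], [−nasal]. No other two segments in the inventory coincide on all 6 features. (They do differ in [sonorant], which is not among the given features.)

ɾ, ð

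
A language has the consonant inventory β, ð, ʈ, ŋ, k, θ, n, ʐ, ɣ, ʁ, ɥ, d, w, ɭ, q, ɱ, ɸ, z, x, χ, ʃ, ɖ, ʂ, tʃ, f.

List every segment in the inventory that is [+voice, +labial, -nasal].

β, ɥ, w

Eliminate segments failing any feature: /ð, ŋ, n, ʐ, ɣ, ʁ, d, ɭ, z, ɖ/ are [-labial]; /ʈ, k, θ, q, ɸ, x, χ, ʃ, ʂ, tʃ, f/ are [-voice]; /ɱ/ is [+nasal]. The remaining /β, ɥ, w/ satisfy [+voice], [+labial], [-nasal].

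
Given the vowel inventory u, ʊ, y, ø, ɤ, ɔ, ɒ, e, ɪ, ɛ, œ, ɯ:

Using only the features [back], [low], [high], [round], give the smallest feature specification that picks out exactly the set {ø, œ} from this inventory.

Every target segment is [-high], [-back], [+round]; each remaining inventory member fails at least one of these. Each conjunct is needed — [-back, +round] alone would also admit /y/; [-high, +round] alone would also admit /ɔ, ɒ/; [-high, -back] alone would also admit /e, ɛ/ — and no other combination of two listed features has exactly this extension, so three is the minimum.

[-high, -back, +round]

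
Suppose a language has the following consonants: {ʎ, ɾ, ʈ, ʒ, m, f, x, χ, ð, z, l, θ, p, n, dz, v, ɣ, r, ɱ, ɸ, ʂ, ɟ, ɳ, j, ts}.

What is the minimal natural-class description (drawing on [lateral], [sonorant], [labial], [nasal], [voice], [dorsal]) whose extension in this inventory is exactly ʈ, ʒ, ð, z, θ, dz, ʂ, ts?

[-sonorant, -labial, -dorsal]

The class [-sonorant], [-labial], [-dorsal] has exactly /ʈ, ʒ, ð, z, θ, dz, ʂ, ts/ as its extension in this inventory. No smaller conjunction from the listed features achieves this: [-labial, -dorsal] alone would also admit /ɾ, l, n, r, …/; [-sonorant, -dorsal] alone would also admit /f, p, v, ɸ/; [-sonorant, -labial] alone would also admit /x, χ, ɣ, ɟ/; and checking the remaining two-feature bundles turns up none with this extension.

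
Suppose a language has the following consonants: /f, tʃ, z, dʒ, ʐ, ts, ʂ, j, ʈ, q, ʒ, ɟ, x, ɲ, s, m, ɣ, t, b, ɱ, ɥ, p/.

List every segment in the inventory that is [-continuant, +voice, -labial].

dʒ, ɟ, ɲ

Eliminate segments failing any feature: /f, z, ʐ, ʂ, j, ʒ, x, s, ɣ, ɥ/ are [+continuant]; /tʃ, ts, ʈ, q, t, p/ are [-voice]; /m, b, ɱ/ are [+labial]. The remaining /dʒ, ɟ, ɲ/ satisfy [-continuant], [+voice], [-labial].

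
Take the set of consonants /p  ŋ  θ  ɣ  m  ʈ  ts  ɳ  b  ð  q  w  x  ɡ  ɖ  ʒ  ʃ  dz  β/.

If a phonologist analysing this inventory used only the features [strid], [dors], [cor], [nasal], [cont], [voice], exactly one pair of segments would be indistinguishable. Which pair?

w, ɣ

Both /w/ and /ɣ/ are [−strident], [+dorsal], [−coronal], [−nasal], [+continuant], [+voice]. Since the list omits [sonorant], [labial] and [round] — which do distinguish the labial-velar glide from the voiced velar fricative — this pair collapses; all other pairs remain distinct.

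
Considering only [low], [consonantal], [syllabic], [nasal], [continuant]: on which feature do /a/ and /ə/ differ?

/a/ is the low unrounded vowel and /ə/ is the mid central vowel (schwa). Both are [−consonantal], [+syllabic], [−nasal], [+continuant]. /a/ is [+low] while /ə/ is [−low], so the distinguishing feature is [low].

[low]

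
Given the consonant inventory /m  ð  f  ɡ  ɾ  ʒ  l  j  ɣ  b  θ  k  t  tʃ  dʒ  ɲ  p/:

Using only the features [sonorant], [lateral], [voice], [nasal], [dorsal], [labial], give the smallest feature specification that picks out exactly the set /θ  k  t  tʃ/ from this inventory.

The class [−voice], [−labial] has exactly /θ, k, t, tʃ/ as its extension in this inventory. No smaller conjunction from the listed features achieves this: [−labial] alone would also admit /ð, ɡ, ɾ, ʒ, …/; [−voice] alone would also admit /f, p/; and checking the remaining single features turns up none with this extension.

[−voice, −labial]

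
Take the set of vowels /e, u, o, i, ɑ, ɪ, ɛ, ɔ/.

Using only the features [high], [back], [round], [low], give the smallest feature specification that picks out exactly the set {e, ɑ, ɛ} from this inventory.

The class [-high], [-round] has exactly /e, ɑ, ɛ/ as its extension in this inventory. No smaller conjunction from the listed features achieves this: [-round] alone would also admit /i, ɪ/; [-high] alone would also admit /o, ɔ/; and checking the remaining single features turns up none with this extension.

[-high, -round]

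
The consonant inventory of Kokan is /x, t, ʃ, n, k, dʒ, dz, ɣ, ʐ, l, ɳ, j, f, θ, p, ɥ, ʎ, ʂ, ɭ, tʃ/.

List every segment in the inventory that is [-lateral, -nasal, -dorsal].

t, ʃ, dʒ, dz, ʐ, f, θ, p, ʂ, tʃ

Eliminate segments failing any feature: /x, k, ɣ, j, ɥ/ are [+dorsal]; /n, ɳ/ are [+nasal]; /l, ʎ, ɭ/ are [+lateral]. The remaining /t, ʃ, dʒ, dz, ʐ, f, θ, p, ʂ, tʃ/ satisfy [-lateral], [-nasal], [-dorsal].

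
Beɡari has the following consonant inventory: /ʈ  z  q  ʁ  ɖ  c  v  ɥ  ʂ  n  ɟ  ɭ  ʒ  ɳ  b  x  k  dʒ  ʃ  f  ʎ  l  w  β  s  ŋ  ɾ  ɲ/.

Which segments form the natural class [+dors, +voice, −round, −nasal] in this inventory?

Among the inventory, the [+dorsal] segments are /q, ʁ, c, ɥ, ɟ, x, k, ʎ, w, ŋ, ɲ/.
Then [+voice] gives /ʁ, ɥ, ɟ, ʎ, w, ŋ, ɲ/.
Intersecting with [−round] gives /ʁ, ɟ, ʎ, ŋ, ɲ/.
Of those, [−nasal] leaves /ʁ, ɟ, ʎ/.

ʁ, ɟ, ʎ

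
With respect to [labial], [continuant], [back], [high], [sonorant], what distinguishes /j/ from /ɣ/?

/j/ (palatal glide) and /ɣ/ (voiced velar fricative) agree on [−labial], [+continuant], [+high]. They differ on [sonorant] (/j/ [+], /ɣ/ [−]), [back] (/j/ [−], /ɣ/ [+]).

[sonorant], [back]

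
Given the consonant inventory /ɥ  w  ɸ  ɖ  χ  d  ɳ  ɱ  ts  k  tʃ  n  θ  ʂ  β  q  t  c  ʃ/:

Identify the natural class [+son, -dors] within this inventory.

ɳ, ɱ, n

Checking each segment against [+sonorant], [-dorsal]: /ɳ/ (retroflex nasal), /ɱ/ (labiodental nasal), /n/ (alveolar nasal) satisfy every feature; every other segment in the inventory fails at least one.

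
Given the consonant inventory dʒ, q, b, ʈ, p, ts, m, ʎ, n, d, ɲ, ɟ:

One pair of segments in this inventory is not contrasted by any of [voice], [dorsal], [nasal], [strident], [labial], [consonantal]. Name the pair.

ʎ, ɟ

On the given features, /ʎ/ and /ɟ/ have an identical profile: [+voice], [+dorsal], [−nasal], [−strident], [−labial], [+consonantal]. No other two segments in the inventory coincide on all 6 features. (They do differ in [sonorant] and [lateral], which are not among the given features.)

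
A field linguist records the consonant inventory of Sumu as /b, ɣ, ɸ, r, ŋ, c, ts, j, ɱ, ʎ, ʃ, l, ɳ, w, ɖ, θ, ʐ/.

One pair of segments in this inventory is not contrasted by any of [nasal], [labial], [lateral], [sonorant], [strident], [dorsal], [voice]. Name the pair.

/ts/ (voiceless alveolar affricate) and /ʃ/ (voiceless postalveolar fricative) are both [-nasal], [-labial], [-lateral], [-sonorant], [+strident], [-dorsal], [-voice], so none of the listed features separates them. (They do differ in [continuant], [anterior] and [distributed], which are not among the given features.) Every other pair in the inventory differs on at least one listed feature.

ts, ʃ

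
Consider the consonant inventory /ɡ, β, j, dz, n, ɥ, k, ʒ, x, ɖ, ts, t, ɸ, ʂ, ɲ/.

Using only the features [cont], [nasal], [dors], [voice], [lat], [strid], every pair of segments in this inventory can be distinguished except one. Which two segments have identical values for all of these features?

Both /j/ and /ɥ/ are [+continuant], [−nasal], [+dorsal], [+voice], [−lateral], [−strident]. Since the list omits [labial] and [round] — which do distinguish the palatal glide from the labial-palatal glide — this pair collapses; all other pairs remain distinct.

j, ɥ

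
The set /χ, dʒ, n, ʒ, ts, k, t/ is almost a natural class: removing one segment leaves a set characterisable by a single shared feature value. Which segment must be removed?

n

The remaining segments after removing /n/ share [-sonorant]; /n/ (alveolar nasal) is [+sonorant]. For every other candidate removal, the leftover set fails to share any single feature value that the removed segment lacks.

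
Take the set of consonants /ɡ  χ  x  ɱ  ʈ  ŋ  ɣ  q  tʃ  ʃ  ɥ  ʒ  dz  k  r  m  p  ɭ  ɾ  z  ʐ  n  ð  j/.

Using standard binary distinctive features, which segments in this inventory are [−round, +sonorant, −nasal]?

r, ɭ, ɾ, j

First, the [−round] segments are /ɡ, χ, x, ɱ, ʈ, ŋ, ɣ, q, tʃ, ʃ, ʒ, dz, k, r, m, p, ɭ, ɾ, z, ʐ, n, ð, j/.
Intersecting with [+sonorant] gives /ɱ, ŋ, r, m, ɭ, ɾ, n, j/.
Intersecting with [−nasal] leaves /r, ɭ, ɾ, j/.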